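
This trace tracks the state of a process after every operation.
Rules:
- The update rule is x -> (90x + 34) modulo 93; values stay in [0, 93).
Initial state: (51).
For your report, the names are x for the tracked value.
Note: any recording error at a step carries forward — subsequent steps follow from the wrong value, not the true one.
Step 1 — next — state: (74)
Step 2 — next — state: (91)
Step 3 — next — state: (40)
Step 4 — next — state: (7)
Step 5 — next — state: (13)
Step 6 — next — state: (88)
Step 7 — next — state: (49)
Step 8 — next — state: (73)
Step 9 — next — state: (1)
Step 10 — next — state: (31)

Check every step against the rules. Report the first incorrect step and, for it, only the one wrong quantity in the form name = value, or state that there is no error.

step 1, x = 67

1. x = (90*51 + 34) mod 93 = 67 (the trace has a different value)
That makes step 1 the first incorrect line — x = 67 is what it should show.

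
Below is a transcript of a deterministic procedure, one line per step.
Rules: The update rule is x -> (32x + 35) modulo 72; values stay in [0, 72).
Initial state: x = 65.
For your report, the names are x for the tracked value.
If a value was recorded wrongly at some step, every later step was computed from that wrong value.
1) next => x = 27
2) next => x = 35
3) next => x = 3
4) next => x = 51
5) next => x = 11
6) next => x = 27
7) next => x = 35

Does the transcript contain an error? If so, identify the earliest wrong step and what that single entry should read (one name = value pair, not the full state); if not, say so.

step 4, x = 59

1. x = (32*65 + 35) mod 72 = 27 (no discrepancy)
2. x = (32*27 + 35) mod 72 = 35 (exactly as logged)
3. x = (32*35 + 35) mod 72 = 3 (verified)
4. x = (32*3 + 35) mod 72 = 59 (the recorded entry deviates here)
Conclusion: step 4 carries the first error; the entry should be x = 59.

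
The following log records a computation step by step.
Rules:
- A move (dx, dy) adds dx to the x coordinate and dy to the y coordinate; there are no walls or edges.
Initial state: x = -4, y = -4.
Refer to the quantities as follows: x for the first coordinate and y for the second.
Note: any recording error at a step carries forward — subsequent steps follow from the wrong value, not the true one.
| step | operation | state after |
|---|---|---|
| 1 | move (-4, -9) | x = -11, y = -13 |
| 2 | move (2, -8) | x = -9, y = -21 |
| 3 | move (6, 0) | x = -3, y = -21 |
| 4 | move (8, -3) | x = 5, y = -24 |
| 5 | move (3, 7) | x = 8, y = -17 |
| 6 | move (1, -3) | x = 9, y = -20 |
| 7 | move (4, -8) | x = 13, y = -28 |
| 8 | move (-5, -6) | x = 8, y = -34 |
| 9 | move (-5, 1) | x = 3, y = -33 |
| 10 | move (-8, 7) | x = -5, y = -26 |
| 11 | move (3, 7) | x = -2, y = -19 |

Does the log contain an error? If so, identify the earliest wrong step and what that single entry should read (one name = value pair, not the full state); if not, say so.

step 1, x = -8

step 1: x = -4 + (-4) = -8, y = -4 + (-9) = -13 -> the log disagrees here
First deviation found at step 1; the corrected entry is x = -8.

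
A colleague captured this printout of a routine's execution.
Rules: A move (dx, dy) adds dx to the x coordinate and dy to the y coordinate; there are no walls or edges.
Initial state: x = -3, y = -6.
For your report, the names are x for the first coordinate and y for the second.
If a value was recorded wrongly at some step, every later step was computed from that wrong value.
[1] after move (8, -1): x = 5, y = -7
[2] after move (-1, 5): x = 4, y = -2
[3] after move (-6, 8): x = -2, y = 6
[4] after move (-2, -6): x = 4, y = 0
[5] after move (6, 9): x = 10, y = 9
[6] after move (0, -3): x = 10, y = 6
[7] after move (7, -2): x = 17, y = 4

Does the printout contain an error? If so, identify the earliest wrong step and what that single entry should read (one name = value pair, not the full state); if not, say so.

Step 1: x = -3 + (8) = 5, y = -6 + (-1) = -7 — verified.
Step 2: x = 5 + (-1) = 4, y = -7 + (5) = -2 — consistent with the printout.
Step 3: x = 4 + (-6) = -2, y = -2 + (8) = 6 — exactly as logged.
Step 4: x = -2 + (-2) = -4, y = 6 + (-6) = 0 — this is not what the printout shows.
First incorrect step: 4; the correct value is x = -4.

step 4, x = -4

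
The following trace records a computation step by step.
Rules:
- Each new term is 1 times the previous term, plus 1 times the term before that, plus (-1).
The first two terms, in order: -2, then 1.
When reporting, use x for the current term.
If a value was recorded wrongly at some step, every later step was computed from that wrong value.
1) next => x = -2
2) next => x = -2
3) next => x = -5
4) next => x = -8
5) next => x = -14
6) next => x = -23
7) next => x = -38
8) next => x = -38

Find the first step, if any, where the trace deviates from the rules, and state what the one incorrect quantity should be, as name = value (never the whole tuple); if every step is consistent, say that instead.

step 8, x = -62

Recomputing the run from the initial state:
step 1: x = -2
step 2: x = -2
step 3: x = -5
step 4: x = -8
step 5: x = -14
step 6: x = -23
step 7: x = -38
step 8: x = -62
The first disagreement with the trace is at step 8, where the value should be x = -62.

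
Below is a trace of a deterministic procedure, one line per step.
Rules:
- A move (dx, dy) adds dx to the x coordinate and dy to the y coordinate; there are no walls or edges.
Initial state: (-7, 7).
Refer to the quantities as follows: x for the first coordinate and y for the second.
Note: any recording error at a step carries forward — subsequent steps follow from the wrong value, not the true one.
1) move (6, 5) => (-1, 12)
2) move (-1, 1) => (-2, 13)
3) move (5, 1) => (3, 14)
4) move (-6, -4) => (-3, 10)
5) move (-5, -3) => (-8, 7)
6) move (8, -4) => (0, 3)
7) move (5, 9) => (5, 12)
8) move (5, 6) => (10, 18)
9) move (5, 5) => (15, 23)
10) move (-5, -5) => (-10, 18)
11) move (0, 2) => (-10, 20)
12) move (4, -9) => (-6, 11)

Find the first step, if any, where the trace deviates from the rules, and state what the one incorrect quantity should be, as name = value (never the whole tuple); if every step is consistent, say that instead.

Step 1: x = -7 + (6) = -1, y = 7 + (5) = 12 — no discrepancy.
Step 2: x = -1 + (-1) = -2, y = 12 + (1) = 13 — checks out.
Step 3: x = -2 + (5) = 3, y = 13 + (1) = 14 — exactly as logged.
Step 4: x = 3 + (-6) = -3, y = 14 + (-4) = 10 — confirmed correct.
Step 5: x = -3 + (-5) = -8, y = 10 + (-3) = 7 — same as recorded.
Step 6: x = -8 + (8) = 0, y = 7 + (-4) = 3 — consistent with the trace.
Step 7: x = 0 + (5) = 5, y = 3 + (9) = 12 — verified.
Step 8: x = 5 + (5) = 10, y = 12 + (6) = 18 — verified.
Step 9: x = 10 + (5) = 15, y = 18 + (5) = 23 — consistent with the trace.
Step 10: x = 15 + (-5) = 10, y = 23 + (-5) = 18 — the trace has a different value.
The audit stops at step 10: the recorded entry is wrong and should be x = 10.

step 10, x = 10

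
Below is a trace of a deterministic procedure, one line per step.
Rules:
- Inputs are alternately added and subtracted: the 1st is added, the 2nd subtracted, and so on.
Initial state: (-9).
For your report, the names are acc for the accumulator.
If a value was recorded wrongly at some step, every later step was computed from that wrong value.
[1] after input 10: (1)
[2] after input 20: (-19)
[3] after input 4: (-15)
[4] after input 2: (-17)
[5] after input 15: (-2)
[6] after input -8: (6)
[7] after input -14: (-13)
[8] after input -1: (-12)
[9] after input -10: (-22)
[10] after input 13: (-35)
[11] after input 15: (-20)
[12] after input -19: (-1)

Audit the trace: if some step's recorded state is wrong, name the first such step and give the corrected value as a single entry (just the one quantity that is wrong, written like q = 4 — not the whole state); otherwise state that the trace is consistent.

step 7, acc = -8

1. acc = -9 + 10 = 1 (in agreement)
2. acc = 1 - 20 = -19 (in agreement)
3. acc = -19 + 4 = -15 (no discrepancy)
4. acc = -15 - 2 = -17 (checks out)
5. acc = -17 + 15 = -2 (agrees with the trace)
6. acc = -2 - -8 = 6 (exactly as logged)
7. acc = 6 + -14 = -8 (the trace disagrees here)
First deviation found at step 7; the corrected entry is acc = -8.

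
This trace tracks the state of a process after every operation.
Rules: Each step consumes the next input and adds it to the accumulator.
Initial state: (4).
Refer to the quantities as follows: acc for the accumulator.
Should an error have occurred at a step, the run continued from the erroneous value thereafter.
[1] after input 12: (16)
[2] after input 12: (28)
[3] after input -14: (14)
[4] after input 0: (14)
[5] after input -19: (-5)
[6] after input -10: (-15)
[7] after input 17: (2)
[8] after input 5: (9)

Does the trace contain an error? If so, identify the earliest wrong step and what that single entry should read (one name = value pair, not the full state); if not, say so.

step 8, acc = 7

Step 1: acc = 4 + 12 = 16 — matches.
Step 2: acc = 16 + 12 = 28 — confirmed correct.
Step 3: acc = 28 + -14 = 14 — verified.
Step 4: acc = 14 + 0 = 14 — in agreement.
Step 5: acc = 14 + -19 = -5 — confirmed correct.
Step 6: acc = -5 + -10 = -15 — checks out.
Step 7: acc = -15 + 17 = 2 — consistent with the trace.
Step 8: acc = 2 + 5 = 7 — a discrepancy with the trace.
First incorrect step: 8; the correct value is acc = 7.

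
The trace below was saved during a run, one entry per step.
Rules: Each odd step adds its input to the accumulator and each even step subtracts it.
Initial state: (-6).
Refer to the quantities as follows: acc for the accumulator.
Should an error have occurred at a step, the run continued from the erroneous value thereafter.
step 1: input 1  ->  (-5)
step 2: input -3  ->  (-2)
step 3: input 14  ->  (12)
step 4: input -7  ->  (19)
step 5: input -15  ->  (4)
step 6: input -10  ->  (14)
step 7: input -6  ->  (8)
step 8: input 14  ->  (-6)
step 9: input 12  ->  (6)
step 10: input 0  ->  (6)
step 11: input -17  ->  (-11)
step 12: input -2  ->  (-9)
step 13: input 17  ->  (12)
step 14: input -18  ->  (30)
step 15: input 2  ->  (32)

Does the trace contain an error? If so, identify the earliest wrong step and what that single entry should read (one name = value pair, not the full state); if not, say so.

step 13, acc = 8

Recomputing the run from the initial state:
step 1: acc = -5
step 2: acc = -2
step 3: acc = 12
step 4: acc = 19
step 5: acc = 4
step 6: acc = 14
step 7: acc = 8
step 8: acc = -6
step 9: acc = 6
step 10: acc = 6
step 11: acc = -11
step 12: acc = -9
step 13: acc = 8
step 14: acc = 26
step 15: acc = 28
The first disagreement with the trace is at step 13, where the value should be acc = 8.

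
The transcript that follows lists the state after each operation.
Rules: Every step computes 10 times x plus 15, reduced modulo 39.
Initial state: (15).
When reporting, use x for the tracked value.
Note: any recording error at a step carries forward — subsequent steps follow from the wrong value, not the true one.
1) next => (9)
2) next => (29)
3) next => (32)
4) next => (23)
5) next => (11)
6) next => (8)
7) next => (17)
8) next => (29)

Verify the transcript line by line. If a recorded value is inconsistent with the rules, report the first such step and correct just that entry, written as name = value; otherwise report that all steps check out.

step 2, x = 27

1. x = (10*15 + 15) mod 39 = 9 (matches)
2. x = (10*9 + 15) mod 39 = 27 (the transcript has a different value)
Step 2 is the first one off; corrected, x = 27.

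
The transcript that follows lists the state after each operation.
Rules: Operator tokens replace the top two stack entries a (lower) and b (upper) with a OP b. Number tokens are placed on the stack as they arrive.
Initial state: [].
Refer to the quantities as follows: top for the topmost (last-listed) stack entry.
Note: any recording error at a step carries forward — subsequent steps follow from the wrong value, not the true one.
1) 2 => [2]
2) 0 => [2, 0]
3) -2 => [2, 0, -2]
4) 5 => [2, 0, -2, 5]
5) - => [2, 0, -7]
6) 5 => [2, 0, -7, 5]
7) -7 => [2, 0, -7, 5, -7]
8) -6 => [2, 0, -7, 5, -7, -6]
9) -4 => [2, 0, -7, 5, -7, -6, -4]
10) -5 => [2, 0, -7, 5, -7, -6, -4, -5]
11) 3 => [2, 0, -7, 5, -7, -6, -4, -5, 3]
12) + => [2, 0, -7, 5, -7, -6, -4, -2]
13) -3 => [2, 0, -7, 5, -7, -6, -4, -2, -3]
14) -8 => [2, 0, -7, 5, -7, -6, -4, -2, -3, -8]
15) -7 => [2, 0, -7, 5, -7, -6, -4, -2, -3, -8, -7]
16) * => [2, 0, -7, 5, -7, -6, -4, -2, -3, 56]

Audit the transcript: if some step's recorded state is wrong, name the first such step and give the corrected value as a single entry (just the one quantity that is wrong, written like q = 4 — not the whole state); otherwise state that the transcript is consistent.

Step 1: push 2: top = 2 — verified.
Step 2: push 0: top = 0 — consistent with the transcript.
Step 3: push -2: top = -2 — in agreement.
Step 4: push 5: top = 5 — exactly as logged.
Step 5: -2 - 5 = -7 — no discrepancy.
Step 6: push 5: top = 5 — exactly as logged.
Step 7: push -7: top = -7 — matches.
Step 8: push -6: top = -6 — in agreement.
Step 9: push -4: top = -4 — matches.
Step 10: push -5: top = -5 — no discrepancy.
Step 11: push 3: top = 3 — agrees with the transcript.
Step 12: -5 + 3 = -2 — matches.
Step 13: push -3: top = -3 — matches.
Step 14: push -8: top = -8 — checks out.
Step 15: push -7: top = -7 — agrees with the transcript.
Step 16: -8 * -7 = 56 — no discrepancy.
Each recorded entry agrees with the recomputation.

no error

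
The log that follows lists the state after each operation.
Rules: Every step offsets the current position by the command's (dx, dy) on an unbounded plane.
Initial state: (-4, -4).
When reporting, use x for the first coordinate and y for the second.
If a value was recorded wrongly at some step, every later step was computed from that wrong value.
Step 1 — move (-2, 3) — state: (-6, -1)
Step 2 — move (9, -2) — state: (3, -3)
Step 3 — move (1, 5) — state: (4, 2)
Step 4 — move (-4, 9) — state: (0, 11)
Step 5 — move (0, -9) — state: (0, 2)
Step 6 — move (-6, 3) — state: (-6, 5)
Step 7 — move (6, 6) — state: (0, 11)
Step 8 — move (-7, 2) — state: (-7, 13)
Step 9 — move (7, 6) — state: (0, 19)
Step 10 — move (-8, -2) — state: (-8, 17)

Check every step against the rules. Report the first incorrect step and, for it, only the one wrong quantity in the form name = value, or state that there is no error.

step 1: x = -4 + (-2) = -6, y = -4 + (3) = -1 -> no discrepancy
step 2: x = -6 + (9) = 3, y = -1 + (-2) = -3 -> same as recorded
step 3: x = 3 + (1) = 4, y = -3 + (5) = 2 -> matches
step 4: x = 4 + (-4) = 0, y = 2 + (9) = 11 -> agrees with the log
step 5: x = 0 + (0) = 0, y = 11 + (-9) = 2 -> consistent with the log
step 6: x = 0 + (-6) = -6, y = 2 + (3) = 5 -> same as recorded
step 7: x = -6 + (6) = 0, y = 5 + (6) = 11 -> in agreement
step 8: x = 0 + (-7) = -7, y = 11 + (2) = 13 -> same as recorded
step 9: x = -7 + (7) = 0, y = 13 + (6) = 19 -> no discrepancy
step 10: x = 0 + (-8) = -8, y = 19 + (-2) = 17 -> exactly as logged
Nothing is out of place; the run is error-free.

no error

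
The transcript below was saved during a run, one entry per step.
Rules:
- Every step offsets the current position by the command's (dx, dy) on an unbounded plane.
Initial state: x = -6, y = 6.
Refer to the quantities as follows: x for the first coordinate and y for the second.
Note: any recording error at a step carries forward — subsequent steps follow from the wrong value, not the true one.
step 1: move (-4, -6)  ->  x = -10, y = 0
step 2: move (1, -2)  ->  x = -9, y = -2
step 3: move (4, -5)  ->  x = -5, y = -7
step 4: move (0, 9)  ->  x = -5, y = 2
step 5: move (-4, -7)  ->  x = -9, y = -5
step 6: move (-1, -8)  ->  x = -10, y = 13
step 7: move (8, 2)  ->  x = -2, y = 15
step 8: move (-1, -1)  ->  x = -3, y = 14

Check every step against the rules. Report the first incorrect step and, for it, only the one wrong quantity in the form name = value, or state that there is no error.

Step 1: x = -6 + (-4) = -10, y = 6 + (-6) = 0 — exactly as logged.
Step 2: x = -10 + (1) = -9, y = 0 + (-2) = -2 — matches.
Step 3: x = -9 + (4) = -5, y = -2 + (-5) = -7 — checks out.
Step 4: x = -5 + (0) = -5, y = -7 + (9) = 2 — in agreement.
Step 5: x = -5 + (-4) = -9, y = 2 + (-7) = -5 — verified.
Step 6: x = -9 + (-1) = -10, y = -5 + (-8) = -13 — the entry is off here.
That makes step 6 the first incorrect line — y = -13 is what it should show.

step 6, y = -13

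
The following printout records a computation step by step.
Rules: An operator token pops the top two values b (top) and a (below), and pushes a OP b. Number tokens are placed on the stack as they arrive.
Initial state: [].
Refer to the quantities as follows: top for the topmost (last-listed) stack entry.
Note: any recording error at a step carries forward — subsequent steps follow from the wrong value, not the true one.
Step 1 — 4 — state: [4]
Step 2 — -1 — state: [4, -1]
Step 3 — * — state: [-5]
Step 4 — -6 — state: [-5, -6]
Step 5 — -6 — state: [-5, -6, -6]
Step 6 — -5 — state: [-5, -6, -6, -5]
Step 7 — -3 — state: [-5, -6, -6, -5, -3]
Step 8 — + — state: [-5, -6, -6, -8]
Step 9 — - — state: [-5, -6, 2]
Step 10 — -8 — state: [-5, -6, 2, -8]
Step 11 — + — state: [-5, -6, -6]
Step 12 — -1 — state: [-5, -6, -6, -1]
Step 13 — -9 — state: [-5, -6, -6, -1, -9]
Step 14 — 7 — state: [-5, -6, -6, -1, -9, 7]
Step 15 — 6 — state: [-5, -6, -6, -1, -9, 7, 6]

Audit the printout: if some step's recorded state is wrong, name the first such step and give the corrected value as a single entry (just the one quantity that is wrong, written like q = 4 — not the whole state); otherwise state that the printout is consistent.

step 1: push 4: top = 4 -> same as recorded
step 2: push -1: top = -1 -> no discrepancy
step 3: 4 * -1 = -4 -> first mismatch against the printout
The audit stops at step 3: the recorded entry is wrong and should be top = -4.

step 3, top = -4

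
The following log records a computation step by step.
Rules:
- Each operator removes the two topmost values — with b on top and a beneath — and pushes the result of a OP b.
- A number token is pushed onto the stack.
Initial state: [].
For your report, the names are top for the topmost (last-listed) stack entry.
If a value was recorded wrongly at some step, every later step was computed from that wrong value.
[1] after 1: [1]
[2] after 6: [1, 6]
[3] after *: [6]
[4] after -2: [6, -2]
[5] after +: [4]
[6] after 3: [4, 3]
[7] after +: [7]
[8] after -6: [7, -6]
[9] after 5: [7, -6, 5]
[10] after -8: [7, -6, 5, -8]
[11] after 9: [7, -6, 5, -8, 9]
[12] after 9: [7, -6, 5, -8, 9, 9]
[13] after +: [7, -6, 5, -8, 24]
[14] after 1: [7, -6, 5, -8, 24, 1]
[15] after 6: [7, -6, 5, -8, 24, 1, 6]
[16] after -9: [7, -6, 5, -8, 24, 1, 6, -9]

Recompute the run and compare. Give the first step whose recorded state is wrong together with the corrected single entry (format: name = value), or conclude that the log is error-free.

step 13, top = 18

Recomputing the run from the initial state:
step 1: [1]
step 2: [1, 6]
step 3: [6]
step 4: [6, -2]
step 5: [4]
step 6: [4, 3]
step 7: [7]
step 8: [7, -6]
step 9: [7, -6, 5]
step 10: [7, -6, 5, -8]
step 11: [7, -6, 5, -8, 9]
step 12: [7, -6, 5, -8, 9, 9]
step 13: [7, -6, 5, -8, 18]
step 14: [7, -6, 5, -8, 18, 1]
step 15: [7, -6, 5, -8, 18, 1, 6]
step 16: [7, -6, 5, -8, 18, 1, 6, -9]
The first disagreement with the log is at step 13, where the value should be top = 18.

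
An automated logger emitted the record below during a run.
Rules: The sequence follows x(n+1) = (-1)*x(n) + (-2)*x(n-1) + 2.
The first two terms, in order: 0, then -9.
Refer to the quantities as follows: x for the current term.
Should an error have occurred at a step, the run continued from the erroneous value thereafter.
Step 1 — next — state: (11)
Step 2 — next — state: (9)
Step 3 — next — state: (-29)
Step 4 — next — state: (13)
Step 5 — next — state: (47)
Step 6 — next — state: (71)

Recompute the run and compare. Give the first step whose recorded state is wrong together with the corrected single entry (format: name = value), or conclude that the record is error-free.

step 6, x = -71

Recomputing the run from the initial state:
step 1: x = 11
step 2: x = 9
step 3: x = -29
step 4: x = 13
step 5: x = 47
step 6: x = -71
The first disagreement with the record is at step 6, where the value should be x = -71.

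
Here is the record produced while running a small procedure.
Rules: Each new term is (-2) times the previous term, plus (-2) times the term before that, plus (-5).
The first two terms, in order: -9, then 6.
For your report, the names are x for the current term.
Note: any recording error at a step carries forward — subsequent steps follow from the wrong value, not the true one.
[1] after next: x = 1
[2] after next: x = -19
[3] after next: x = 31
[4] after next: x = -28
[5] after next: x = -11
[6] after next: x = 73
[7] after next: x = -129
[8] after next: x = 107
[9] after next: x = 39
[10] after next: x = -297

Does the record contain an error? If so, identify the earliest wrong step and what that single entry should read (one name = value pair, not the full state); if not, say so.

step 4, x = -29

Step 1: x = -2*(6) + (-2)*(-9) + (-5) = 1 — consistent with the record.
Step 2: x = -2*(1) + (-2)*(6) + (-5) = -19 — in agreement.
Step 3: x = -2*(-19) + (-2)*(1) + (-5) = 31 — exactly as logged.
Step 4: x = -2*(31) + (-2)*(-19) + (-5) = -29 — the entry is off here.
The earliest wrong entry is at step 4: it should read x = -29.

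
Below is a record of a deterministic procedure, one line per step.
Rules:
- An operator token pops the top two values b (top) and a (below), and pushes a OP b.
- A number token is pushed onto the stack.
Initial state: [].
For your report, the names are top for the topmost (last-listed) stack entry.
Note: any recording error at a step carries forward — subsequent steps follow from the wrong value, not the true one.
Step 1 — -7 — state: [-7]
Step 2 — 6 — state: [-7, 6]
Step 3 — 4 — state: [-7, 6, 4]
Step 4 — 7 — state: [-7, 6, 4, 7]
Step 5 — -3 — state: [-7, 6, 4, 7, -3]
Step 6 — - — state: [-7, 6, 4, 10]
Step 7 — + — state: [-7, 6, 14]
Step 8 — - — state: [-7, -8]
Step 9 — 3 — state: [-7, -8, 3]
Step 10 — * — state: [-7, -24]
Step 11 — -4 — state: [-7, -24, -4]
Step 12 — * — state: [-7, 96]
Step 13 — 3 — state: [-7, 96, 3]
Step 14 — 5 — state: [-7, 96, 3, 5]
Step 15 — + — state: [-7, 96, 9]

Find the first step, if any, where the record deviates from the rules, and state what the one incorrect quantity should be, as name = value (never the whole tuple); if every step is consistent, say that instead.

step 15, top = 8

1. push -7: top = -7 (confirmed correct)
2. push 6: top = 6 (verified)
3. push 4: top = 4 (agrees with the record)
4. push 7: top = 7 (same as recorded)
5. push -3: top = -3 (no discrepancy)
6. 7 - -3 = 10 (in agreement)
7. 4 + 10 = 14 (consistent with the record)
8. 6 - 14 = -8 (agrees with the record)
9. push 3: top = 3 (exactly as logged)
10. -8 * 3 = -24 (checks out)
11. push -4: top = -4 (no discrepancy)
12. -24 * -4 = 96 (same as recorded)
13. push 3: top = 3 (in agreement)
14. push 5: top = 5 (exactly as logged)
15. 3 + 5 = 8 (first mismatch against the record)
So the first discrepancy is step 15, where the right value is top = 8.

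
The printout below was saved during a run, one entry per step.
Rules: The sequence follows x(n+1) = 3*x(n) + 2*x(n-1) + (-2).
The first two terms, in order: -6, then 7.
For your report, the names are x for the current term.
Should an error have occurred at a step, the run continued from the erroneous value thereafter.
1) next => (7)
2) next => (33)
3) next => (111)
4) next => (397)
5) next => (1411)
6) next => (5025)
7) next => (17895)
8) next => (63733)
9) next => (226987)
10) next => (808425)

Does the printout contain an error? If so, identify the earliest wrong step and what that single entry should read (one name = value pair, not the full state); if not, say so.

step 1: x = 3*(7) + (2)*(-6) + (-2) = 7 -> no discrepancy
step 2: x = 3*(7) + (2)*(7) + (-2) = 33 -> same as recorded
step 3: x = 3*(33) + (2)*(7) + (-2) = 111 -> verified
step 4: x = 3*(111) + (2)*(33) + (-2) = 397 -> exactly as logged
step 5: x = 3*(397) + (2)*(111) + (-2) = 1411 -> consistent with the printout
step 6: x = 3*(1411) + (2)*(397) + (-2) = 5025 -> confirmed correct
step 7: x = 3*(5025) + (2)*(1411) + (-2) = 17895 -> same as recorded
step 8: x = 3*(17895) + (2)*(5025) + (-2) = 63733 -> verified
step 9: x = 3*(63733) + (2)*(17895) + (-2) = 226987 -> exactly as logged
step 10: x = 3*(226987) + (2)*(63733) + (-2) = 808425 -> confirmed correct
The recomputation confirms every line.

no error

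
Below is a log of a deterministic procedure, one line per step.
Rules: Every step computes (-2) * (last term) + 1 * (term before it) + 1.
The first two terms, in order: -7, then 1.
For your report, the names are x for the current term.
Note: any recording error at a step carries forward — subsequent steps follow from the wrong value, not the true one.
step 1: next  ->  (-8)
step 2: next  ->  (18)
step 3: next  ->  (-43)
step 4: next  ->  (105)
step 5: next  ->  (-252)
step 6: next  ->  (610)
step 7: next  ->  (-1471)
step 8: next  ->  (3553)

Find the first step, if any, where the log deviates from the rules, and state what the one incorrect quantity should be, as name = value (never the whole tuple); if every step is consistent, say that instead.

Recomputing the run from the initial state:
step 1: x = -8
step 2: x = 18
step 3: x = -43
step 4: x = 105
step 5: x = -252
step 6: x = 610
step 7: x = -1471
step 8: x = 3553
This matches the log at every step.

no error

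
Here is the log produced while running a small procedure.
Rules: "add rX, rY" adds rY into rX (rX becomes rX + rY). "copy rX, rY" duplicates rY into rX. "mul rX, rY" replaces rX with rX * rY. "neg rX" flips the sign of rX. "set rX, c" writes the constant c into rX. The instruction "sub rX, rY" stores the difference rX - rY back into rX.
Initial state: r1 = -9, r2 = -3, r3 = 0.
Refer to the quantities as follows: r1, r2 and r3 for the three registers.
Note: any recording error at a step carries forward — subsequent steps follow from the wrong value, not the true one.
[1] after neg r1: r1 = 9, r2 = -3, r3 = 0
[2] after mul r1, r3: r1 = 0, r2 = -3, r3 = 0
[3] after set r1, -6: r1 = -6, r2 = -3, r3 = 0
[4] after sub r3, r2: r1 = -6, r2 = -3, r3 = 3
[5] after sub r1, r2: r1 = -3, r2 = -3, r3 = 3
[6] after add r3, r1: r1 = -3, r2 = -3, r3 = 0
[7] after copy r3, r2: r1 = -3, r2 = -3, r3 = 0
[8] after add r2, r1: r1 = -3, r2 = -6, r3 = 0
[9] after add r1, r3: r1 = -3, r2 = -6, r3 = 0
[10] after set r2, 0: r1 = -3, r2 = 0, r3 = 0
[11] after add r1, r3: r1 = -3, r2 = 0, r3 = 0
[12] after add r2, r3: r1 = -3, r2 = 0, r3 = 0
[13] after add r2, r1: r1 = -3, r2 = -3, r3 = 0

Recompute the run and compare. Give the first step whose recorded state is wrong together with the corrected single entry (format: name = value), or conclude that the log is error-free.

step 7, r3 = -3

step 1: r1 = -(-9) = 9 -> consistent with the log
step 2: r1 = 9 * 0 = 0 -> matches
step 3: r1 = -6 -> agrees with the log
step 4: r3 = 0 - -3 = 3 -> checks out
step 5: r1 = -6 - -3 = -3 -> exactly as logged
step 6: r3 = 3 + -3 = 0 -> exactly as logged
step 7: r3 = -3 -> first mismatch against the log
So the first discrepancy is step 7, where the right value is r3 = -3.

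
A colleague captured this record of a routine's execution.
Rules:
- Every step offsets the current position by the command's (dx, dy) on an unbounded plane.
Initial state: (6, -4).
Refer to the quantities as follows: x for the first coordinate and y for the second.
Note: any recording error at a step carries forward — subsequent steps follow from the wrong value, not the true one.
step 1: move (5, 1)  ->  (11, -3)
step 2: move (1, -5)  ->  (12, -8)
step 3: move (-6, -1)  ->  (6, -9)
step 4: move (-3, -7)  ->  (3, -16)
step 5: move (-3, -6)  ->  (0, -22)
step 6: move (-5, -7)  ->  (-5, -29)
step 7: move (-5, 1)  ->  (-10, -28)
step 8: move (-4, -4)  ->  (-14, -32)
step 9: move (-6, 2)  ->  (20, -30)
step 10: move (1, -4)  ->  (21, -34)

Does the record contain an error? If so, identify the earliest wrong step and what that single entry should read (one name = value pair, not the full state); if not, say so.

step 9, x = -20

1. x = 6 + (5) = 11, y = -4 + (1) = -3 (agrees with the record)
2. x = 11 + (1) = 12, y = -3 + (-5) = -8 (matches)
3. x = 12 + (-6) = 6, y = -8 + (-1) = -9 (no discrepancy)
4. x = 6 + (-3) = 3, y = -9 + (-7) = -16 (in agreement)
5. x = 3 + (-3) = 0, y = -16 + (-6) = -22 (agrees with the record)
6. x = 0 + (-5) = -5, y = -22 + (-7) = -29 (agrees with the record)
7. x = -5 + (-5) = -10, y = -29 + (1) = -28 (confirmed correct)
8. x = -10 + (-4) = -14, y = -28 + (-4) = -32 (checks out)
9. x = -14 + (-6) = -20, y = -32 + (2) = -30 (the record has a different value)
Step 9 is the first one off; corrected, x = -20.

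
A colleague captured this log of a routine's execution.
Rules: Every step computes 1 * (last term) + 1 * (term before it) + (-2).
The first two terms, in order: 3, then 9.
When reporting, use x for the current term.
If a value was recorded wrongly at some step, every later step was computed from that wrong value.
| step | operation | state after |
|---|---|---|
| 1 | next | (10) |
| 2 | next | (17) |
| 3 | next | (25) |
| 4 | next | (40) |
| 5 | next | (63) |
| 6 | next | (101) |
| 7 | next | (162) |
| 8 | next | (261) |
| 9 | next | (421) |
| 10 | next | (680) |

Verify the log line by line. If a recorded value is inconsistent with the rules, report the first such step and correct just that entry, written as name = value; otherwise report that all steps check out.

no error

1. x = 1*(9) + (1)*(3) + (-2) = 10 (in agreement)
2. x = 1*(10) + (1)*(9) + (-2) = 17 (same as recorded)
3. x = 1*(17) + (1)*(10) + (-2) = 25 (verified)
4. x = 1*(25) + (1)*(17) + (-2) = 40 (same as recorded)
5. x = 1*(40) + (1)*(25) + (-2) = 63 (in agreement)
6. x = 1*(63) + (1)*(40) + (-2) = 101 (consistent with the log)
7. x = 1*(101) + (1)*(63) + (-2) = 162 (in agreement)
8. x = 1*(162) + (1)*(101) + (-2) = 261 (consistent with the log)
9. x = 1*(261) + (1)*(162) + (-2) = 421 (confirmed correct)
10. x = 1*(421) + (1)*(261) + (-2) = 680 (exactly as logged)
No step deviates from the rules.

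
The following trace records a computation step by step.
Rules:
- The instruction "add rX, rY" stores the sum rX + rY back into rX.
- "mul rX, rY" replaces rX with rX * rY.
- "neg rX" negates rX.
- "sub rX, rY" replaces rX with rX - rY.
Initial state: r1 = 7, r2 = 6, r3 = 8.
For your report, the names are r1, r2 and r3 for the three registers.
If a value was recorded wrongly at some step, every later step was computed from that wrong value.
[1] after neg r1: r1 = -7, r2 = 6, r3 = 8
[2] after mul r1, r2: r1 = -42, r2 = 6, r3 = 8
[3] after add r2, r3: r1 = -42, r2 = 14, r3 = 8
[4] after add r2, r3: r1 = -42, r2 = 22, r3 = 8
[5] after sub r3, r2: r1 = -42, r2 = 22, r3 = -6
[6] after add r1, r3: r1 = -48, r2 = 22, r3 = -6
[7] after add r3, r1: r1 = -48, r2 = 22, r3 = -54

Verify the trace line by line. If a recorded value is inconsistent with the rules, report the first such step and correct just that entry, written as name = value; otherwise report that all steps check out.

Recomputing the run from the initial state:
step 1: r1 = -7, r2 = 6, r3 = 8
step 2: r1 = -42, r2 = 6, r3 = 8
step 3: r1 = -42, r2 = 14, r3 = 8
step 4: r1 = -42, r2 = 22, r3 = 8
step 5: r1 = -42, r2 = 22, r3 = -14
step 6: r1 = -56, r2 = 22, r3 = -14
step 7: r1 = -56, r2 = 22, r3 = -70
The first disagreement with the trace is at step 5, where the value should be r3 = -14.

step 5, r3 = -14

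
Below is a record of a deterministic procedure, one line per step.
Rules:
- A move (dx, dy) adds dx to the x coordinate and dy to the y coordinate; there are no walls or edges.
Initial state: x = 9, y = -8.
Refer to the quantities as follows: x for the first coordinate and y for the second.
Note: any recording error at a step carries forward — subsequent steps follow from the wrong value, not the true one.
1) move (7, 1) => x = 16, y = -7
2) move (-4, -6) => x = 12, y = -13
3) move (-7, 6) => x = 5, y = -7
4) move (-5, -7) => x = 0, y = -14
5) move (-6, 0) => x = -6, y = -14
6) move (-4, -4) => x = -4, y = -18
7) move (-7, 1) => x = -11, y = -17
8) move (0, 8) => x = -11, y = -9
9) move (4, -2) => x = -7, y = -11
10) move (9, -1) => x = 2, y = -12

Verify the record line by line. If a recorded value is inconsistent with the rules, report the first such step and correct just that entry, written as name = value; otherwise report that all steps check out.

step 6, x = -10

Recomputing the run from the initial state:
step 1: x = 16, y = -7
step 2: x = 12, y = -13
step 3: x = 5, y = -7
step 4: x = 0, y = -14
step 5: x = -6, y = -14
step 6: x = -10, y = -18
step 7: x = -17, y = -17
step 8: x = -17, y = -9
step 9: x = -13, y = -11
step 10: x = -4, y = -12
The first disagreement with the record is at step 6, where the value should be x = -10.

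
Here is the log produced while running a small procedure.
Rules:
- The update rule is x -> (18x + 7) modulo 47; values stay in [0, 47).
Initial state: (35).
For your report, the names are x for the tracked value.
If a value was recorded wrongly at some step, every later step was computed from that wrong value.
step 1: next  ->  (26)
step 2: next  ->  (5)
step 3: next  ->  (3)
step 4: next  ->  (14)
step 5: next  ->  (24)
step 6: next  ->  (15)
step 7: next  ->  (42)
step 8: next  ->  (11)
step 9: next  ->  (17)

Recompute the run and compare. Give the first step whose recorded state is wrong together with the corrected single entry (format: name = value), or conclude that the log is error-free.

step 6, x = 16

Step 1: x = (18*35 + 7) mod 47 = 26 — exactly as logged.
Step 2: x = (18*26 + 7) mod 47 = 5 — exactly as logged.
Step 3: x = (18*5 + 7) mod 47 = 3 — agrees with the log.
Step 4: x = (18*3 + 7) mod 47 = 14 — exactly as logged.
Step 5: x = (18*14 + 7) mod 47 = 24 — in agreement.
Step 6: x = (18*24 + 7) mod 47 = 16 — a discrepancy with the log.
The earliest wrong entry is at step 6: it should read x = 16.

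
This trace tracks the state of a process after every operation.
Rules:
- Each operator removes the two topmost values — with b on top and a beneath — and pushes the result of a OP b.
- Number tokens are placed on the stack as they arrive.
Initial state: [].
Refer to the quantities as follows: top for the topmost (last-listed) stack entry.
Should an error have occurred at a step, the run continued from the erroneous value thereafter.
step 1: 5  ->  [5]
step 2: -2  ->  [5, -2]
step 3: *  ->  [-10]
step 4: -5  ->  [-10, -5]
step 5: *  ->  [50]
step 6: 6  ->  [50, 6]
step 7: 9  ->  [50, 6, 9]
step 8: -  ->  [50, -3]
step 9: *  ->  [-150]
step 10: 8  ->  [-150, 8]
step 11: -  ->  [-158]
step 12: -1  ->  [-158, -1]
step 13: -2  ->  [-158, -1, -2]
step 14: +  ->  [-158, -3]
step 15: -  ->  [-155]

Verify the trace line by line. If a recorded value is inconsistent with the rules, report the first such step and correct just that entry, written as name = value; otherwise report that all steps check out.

Step 1: push 5: top = 5 — verified.
Step 2: push -2: top = -2 — consistent with the trace.
Step 3: 5 * -2 = -10 — agrees with the trace.
Step 4: push -5: top = -5 — exactly as logged.
Step 5: -10 * -5 = 50 — same as recorded.
Step 6: push 6: top = 6 — same as recorded.
Step 7: push 9: top = 9 — consistent with the trace.
Step 8: 6 - 9 = -3 — matches.
Step 9: 50 * -3 = -150 — no discrepancy.
Step 10: push 8: top = 8 — in agreement.
Step 11: -150 - 8 = -158 — exactly as logged.
Step 12: push -1: top = -1 — same as recorded.
Step 13: push -2: top = -2 — in agreement.
Step 14: -1 + -2 = -3 — no discrepancy.
Step 15: -158 - -3 = -155 — exactly as logged.
All entries verified; no error found.

no error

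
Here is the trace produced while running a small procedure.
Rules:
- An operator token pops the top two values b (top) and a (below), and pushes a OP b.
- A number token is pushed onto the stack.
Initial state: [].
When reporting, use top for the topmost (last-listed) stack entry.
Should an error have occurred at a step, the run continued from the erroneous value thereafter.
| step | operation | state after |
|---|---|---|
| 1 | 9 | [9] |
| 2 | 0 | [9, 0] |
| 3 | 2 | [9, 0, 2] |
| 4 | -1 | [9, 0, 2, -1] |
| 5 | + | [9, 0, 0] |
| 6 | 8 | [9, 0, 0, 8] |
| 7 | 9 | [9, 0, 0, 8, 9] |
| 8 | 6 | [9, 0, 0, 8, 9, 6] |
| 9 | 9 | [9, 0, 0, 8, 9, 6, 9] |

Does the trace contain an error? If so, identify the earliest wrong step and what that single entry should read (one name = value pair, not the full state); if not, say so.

step 5, top = 1

1. push 9: top = 9 (no discrepancy)
2. push 0: top = 0 (consistent with the trace)
3. push 2: top = 2 (exactly as logged)
4. push -1: top = -1 (exactly as logged)
5. 2 + -1 = 1 (the trace disagrees here)
The audit stops at step 5: the recorded entry is wrong and should be top = 1.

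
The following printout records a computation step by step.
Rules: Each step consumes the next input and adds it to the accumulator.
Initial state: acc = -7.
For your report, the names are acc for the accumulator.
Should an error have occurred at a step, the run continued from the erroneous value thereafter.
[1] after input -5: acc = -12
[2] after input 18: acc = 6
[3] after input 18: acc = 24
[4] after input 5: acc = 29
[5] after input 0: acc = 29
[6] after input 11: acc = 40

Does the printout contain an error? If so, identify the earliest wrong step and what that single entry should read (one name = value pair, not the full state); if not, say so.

Recomputing the run from the initial state:
step 1: acc = -12
step 2: acc = 6
step 3: acc = 24
step 4: acc = 29
step 5: acc = 29
step 6: acc = 40
This matches the printout at every step.

no error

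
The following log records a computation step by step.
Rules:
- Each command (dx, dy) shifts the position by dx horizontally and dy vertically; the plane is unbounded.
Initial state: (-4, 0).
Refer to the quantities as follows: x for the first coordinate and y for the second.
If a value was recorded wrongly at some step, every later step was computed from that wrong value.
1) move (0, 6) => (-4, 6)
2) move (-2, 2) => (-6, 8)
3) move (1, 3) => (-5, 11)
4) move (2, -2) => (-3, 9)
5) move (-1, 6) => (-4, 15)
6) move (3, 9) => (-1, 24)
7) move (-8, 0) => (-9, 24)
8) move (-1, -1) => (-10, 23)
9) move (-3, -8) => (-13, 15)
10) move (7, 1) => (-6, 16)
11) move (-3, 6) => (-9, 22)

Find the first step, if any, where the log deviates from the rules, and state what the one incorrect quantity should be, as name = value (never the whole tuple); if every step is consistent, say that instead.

1. x = -4 + (0) = -4, y = 0 + (6) = 6 (confirmed correct)
2. x = -4 + (-2) = -6, y = 6 + (2) = 8 (agrees with the log)
3. x = -6 + (1) = -5, y = 8 + (3) = 11 (exactly as logged)
4. x = -5 + (2) = -3, y = 11 + (-2) = 9 (agrees with the log)
5. x = -3 + (-1) = -4, y = 9 + (6) = 15 (exactly as logged)
6. x = -4 + (3) = -1, y = 15 + (9) = 24 (matches)
7. x = -1 + (-8) = -9, y = 24 + (0) = 24 (confirmed correct)
8. x = -9 + (-1) = -10, y = 24 + (-1) = 23 (agrees with the log)
9. x = -10 + (-3) = -13, y = 23 + (-8) = 15 (checks out)
10. x = -13 + (7) = -6, y = 15 + (1) = 16 (agrees with the log)
11. x = -6 + (-3) = -9, y = 16 + (6) = 22 (verified)
The recomputation confirms every line.

no error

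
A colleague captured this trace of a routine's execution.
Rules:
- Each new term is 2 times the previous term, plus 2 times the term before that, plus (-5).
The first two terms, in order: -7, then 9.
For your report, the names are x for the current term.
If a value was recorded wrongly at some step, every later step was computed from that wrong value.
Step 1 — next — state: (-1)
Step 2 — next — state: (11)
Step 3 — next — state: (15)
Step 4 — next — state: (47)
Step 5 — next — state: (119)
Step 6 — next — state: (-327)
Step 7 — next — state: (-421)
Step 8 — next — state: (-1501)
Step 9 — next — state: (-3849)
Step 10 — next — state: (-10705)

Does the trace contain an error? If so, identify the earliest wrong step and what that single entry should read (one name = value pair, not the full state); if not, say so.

step 6, x = 327

Step 1: x = 2*(9) + (2)*(-7) + (-5) = -1 — checks out.
Step 2: x = 2*(-1) + (2)*(9) + (-5) = 11 — agrees with the trace.
Step 3: x = 2*(11) + (2)*(-1) + (-5) = 15 — matches.
Step 4: x = 2*(15) + (2)*(11) + (-5) = 47 — matches.
Step 5: x = 2*(47) + (2)*(15) + (-5) = 119 — no discrepancy.
Step 6: x = 2*(119) + (2)*(47) + (-5) = 327 — the trace disagrees here.
Conclusion: step 6 carries the first error; the entry should be x = 327.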